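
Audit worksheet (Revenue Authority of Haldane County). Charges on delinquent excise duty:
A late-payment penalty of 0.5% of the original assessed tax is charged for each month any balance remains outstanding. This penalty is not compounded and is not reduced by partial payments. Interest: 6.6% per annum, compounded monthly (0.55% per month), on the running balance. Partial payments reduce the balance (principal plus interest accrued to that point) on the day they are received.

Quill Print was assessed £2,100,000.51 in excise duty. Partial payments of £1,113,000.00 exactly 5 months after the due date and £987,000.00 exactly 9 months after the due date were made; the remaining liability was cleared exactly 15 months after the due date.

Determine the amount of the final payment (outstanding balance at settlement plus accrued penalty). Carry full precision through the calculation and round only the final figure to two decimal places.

Balance at month 5: £2,100,000.5100 × (1 + 0.0055)^5 = £2,158,389.2777…
After £1,113,000.00 payment: £2,158,389.2777… − £1,113,000.00 = £1,045,389.2777…
Balance at month 9: £1,045,389.2777… × (1 + 0.0055)^4 = £1,068,578.2766…
After £987,000.00 payment: £1,068,578.2766… − £987,000.00 = £81,578.2766…
Balance at month 15: £81,578.2766… × (1 + 0.0055)^6 = £84,307.6484…
Penalty: 15 × 0.5% × £2,100,000.51 = £157,500.04…
Final settlement = outstanding balance + penalty = £84,307.6484… + £157,500.04… = £241,807.69

£241,807.69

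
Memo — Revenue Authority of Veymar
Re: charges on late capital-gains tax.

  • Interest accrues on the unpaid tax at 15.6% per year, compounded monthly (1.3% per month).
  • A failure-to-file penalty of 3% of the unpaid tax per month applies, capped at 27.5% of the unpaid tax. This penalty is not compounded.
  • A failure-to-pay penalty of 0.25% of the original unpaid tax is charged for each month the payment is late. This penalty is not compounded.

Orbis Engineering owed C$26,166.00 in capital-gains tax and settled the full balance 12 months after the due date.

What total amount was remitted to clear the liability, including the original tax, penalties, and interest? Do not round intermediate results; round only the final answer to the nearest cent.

Failure-to-file: 12 × 3% × C$26,166.00 = C$9,419.76, capped at 27.5% × C$26,166.00 = C$7,195.65
Failure-to-pay penalty = 0.25% × C$26,166.00 × 12 mo = C$784.98
Interest: C$26,166.00 × ((1 + 0.013)^12 − 1) = C$26,166.00 × 0.1676518… = C$4,386.7764…
Total = C$26,166.00 + C$7,980.6300 + C$4,386.7764… = C$38,533.41

C$38,533.41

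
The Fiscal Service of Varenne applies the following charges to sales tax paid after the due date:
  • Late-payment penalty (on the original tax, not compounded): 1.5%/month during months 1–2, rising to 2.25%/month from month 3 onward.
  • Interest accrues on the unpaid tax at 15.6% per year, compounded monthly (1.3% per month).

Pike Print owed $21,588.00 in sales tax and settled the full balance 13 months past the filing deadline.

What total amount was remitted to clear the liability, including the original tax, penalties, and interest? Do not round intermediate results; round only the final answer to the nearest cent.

$31,525.63

Penalty, months 1–2: 2 × 1.5% × $21,588.00 = $647.64
Penalty, months 3–13: 11 × 2.25% × $21,588.00 = $5,343.03
Interest: $21,588.00 × ((1 + 0.013)^13 − 1) = $21,588.00 × 0.1828312… = $3,946.9610…
Total = $21,588.00 + $5,990.6700 + $3,946.9610… = $31,525.63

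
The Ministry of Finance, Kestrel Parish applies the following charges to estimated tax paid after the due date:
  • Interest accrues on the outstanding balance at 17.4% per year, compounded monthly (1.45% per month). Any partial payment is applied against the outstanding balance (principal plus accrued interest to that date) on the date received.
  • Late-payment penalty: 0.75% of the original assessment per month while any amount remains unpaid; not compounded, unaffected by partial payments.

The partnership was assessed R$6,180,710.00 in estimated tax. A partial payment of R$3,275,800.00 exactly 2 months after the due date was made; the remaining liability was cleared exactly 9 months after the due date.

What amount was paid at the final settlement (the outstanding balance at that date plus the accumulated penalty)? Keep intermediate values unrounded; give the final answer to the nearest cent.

R$3,829,778.27

Balance at month 2: R$6,180,710.0000 × (1 + 0.0145)^2 = R$6,361,250.0843…
After R$3,275,800.00 payment: R$6,361,250.0843… − R$3,275,800.00 = R$3,085,450.0843…
Balance at month 9: R$3,085,450.0843… × (1 + 0.0145)^7 = R$3,412,580.3401…
Penalty: 9 × 0.75% × R$6,180,710.00 = R$417,197.93…
Final settlement = outstanding balance + penalty = R$3,412,580.3401… + R$417,197.93… = R$3,829,778.27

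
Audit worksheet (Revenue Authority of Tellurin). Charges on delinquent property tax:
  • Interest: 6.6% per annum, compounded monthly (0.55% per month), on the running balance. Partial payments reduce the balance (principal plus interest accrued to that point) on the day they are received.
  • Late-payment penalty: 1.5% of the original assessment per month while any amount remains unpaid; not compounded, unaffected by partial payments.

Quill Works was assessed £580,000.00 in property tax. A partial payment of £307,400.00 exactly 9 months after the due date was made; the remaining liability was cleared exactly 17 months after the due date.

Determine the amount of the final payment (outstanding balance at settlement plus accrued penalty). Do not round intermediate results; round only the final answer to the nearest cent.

£463,394.17

Balance at month 9: £580,000.0000 × (1 + 0.0055)^9 = £609,349.7930…
After £307,400.00 payment: £609,349.7930… − £307,400.00 = £301,949.7930…
Balance at month 17: £301,949.7930… × (1 + 0.0055)^8 = £315,494.1681…
Penalty: 17 × 1.5% × £580,000.00 = £147,900.00
Final settlement = outstanding balance + penalty = £315,494.1681… + £147,900.00 = £463,394.17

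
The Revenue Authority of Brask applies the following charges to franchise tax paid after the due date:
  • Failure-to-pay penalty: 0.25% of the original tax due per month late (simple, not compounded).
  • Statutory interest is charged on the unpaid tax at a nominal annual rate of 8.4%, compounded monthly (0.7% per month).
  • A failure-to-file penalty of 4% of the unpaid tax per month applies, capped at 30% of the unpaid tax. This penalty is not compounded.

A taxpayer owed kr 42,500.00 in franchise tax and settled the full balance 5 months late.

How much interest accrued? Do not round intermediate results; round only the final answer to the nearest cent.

kr 1,508.47

Interest: kr 42,500.00 × ((1 + 0.007)^5 − 1) = kr 42,500.00 × 0.0354934… = kr 1,508.4713…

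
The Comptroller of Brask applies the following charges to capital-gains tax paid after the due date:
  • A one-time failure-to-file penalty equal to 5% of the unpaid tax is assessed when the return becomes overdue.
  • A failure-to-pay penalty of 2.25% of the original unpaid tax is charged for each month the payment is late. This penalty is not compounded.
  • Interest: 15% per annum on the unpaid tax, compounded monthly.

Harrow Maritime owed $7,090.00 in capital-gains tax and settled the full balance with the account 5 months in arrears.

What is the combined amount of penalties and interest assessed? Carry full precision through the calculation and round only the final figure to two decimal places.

$1,606.47

Failure-to-file penalty: 5% × $7,090.00 = $354.50
Failure-to-pay penalty = 2.25% × $7,090.00 × 5 mo = $797.63…
Interest (15%/yr ÷ 12 = 1.25%/month): $7,090.00 × ((1 + 0.0125)^5 − 1) = $454.3425…
Penalties + interest = $1,152.1250 + $454.3425… = $1,606.47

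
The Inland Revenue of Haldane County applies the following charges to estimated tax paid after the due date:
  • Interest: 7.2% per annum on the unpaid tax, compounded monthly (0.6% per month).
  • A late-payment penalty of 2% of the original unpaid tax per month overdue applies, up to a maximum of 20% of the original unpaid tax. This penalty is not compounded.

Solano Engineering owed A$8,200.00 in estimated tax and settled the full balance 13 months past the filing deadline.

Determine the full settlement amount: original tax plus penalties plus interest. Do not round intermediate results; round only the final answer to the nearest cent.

A$10,503.14

Penalty (uncapped): 13 × 2% × A$8,200.00 = A$2,132.00; cap = 20% × A$8,200.00 = A$1,640.00 → penalty = A$1,640.00
Interest: A$8,200.00 × ((1 + 0.006)^13 − 1) = A$8,200.00 × 0.0808707… = A$663.1398…
Total = A$8,200.00 + A$1,640.0000 + A$663.1398… = A$10,503.14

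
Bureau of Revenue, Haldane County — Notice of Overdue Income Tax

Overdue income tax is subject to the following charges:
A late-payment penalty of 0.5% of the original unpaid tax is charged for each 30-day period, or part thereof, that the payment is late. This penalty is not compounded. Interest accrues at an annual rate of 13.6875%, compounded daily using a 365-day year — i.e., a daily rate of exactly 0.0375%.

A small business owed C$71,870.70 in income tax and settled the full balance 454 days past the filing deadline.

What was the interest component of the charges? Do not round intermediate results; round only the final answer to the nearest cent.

Interest: C$71,870.70 × ((1 + 0.000375)^454 − 1) = C$71,870.70 × 0.18556338… = C$13,336.5699…

C$13,336.57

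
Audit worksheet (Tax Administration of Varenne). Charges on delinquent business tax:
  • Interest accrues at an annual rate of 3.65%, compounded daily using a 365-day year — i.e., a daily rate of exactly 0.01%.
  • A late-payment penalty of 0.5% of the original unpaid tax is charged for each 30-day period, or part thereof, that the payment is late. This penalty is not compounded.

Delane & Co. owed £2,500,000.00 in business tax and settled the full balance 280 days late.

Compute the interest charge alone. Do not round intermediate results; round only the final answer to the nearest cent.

£70,985.61

Interest: £2,500,000.00 × ((1 + 0.0001)^280 − 1) = £2,500,000.00 × 0.02839424… = £70,985.6119…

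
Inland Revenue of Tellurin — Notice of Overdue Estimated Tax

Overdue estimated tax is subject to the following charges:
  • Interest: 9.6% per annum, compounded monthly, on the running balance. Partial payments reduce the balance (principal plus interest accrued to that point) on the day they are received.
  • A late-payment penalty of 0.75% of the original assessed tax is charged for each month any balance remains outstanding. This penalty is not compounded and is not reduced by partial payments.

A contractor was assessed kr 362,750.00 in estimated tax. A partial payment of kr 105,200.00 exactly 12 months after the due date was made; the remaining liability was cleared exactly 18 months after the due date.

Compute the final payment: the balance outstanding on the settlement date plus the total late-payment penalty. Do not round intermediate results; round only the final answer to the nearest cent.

Monthly rate = 9.6% ÷ 12 = 0.8%
Balance at month 12: kr 362,750.0000 × (1 + 0.008)^12 = kr 399,147.8611…
After kr 105,200.00 payment: kr 399,147.8611… − kr 105,200.00 = kr 293,947.8611…
Balance at month 18: kr 293,947.8611… × (1 + 0.008)^6 = kr 308,342.5766…
Penalty: 18 × 0.75% × kr 362,750.00 = kr 48,971.25
Final settlement = outstanding balance + penalty = kr 308,342.5766… + kr 48,971.25 = kr 357,313.83

kr 357,313.83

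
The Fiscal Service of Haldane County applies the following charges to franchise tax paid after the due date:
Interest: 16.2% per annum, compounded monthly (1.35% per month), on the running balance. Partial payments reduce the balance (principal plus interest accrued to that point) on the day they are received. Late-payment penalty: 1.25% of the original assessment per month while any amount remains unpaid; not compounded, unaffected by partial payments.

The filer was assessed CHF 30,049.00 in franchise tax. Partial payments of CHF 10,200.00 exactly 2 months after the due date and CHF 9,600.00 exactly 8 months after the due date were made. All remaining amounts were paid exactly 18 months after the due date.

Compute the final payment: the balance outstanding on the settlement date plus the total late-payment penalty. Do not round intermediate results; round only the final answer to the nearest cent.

CHF 21,394.73

Balance at month 2: CHF 30,049.0000 × (1 + 0.0135)^2 = CHF 30,865.7994…
After CHF 10,200.00 payment: CHF 30,865.7994… − CHF 10,200.00 = CHF 20,665.7994…
Balance at month 8: CHF 20,665.7994… × (1 + 0.0135)^6 = CHF 22,397.2516…
After CHF 9,600.00 payment: CHF 22,397.2516… − CHF 9,600.00 = CHF 12,797.2516…
Balance at month 18: CHF 12,797.2516… × (1 + 0.0135)^10 = CHF 14,633.7030…
Penalty: 18 × 1.25% × CHF 30,049.00 = CHF 6,761.03…
Final settlement = outstanding balance + penalty = CHF 14,633.7030… + CHF 6,761.03… = CHF 21,394.73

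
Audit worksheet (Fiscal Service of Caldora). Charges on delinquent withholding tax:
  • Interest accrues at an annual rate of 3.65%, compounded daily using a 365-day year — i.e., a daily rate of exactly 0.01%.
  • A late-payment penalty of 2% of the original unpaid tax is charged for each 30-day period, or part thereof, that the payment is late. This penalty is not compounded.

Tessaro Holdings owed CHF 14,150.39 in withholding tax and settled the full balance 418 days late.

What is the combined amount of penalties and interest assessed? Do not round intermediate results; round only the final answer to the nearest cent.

Penalty periods: ⌈418/30⌉ = 14; penalty = 14 × 2% × CHF 14,150.39 = CHF 3,962.11…
Interest: CHF 14,150.39 × ((1 + 0.0001)^418 − 1) = CHF 14,150.39 × 0.04268374… = CHF 603.9916…
Penalties + interest = CHF 3,962.1092 + CHF 603.9916… = CHF 4,566.10

CHF 4,566.10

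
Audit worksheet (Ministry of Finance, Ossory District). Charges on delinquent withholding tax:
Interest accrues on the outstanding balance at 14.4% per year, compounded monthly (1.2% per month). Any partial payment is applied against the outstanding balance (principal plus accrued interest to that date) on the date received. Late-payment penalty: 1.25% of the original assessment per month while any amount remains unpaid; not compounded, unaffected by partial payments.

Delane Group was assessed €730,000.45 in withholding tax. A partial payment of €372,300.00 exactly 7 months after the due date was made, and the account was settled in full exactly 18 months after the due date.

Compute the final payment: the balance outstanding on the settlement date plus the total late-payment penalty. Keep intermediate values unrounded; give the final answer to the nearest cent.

€644,590.31

Balance at month 7: €730,000.4500 × (1 + 0.012)^7 = €793,572.6932…
After €372,300.00 payment: €793,572.6932… − €372,300.00 = €421,272.6932…
Balance at month 18: €421,272.6932… × (1 + 0.012)^11 = €480,340.2135…
Penalty: 18 × 1.25% × €730,000.45 = €164,250.10…
Final settlement = outstanding balance + penalty = €480,340.2135… + €164,250.10… = €644,590.31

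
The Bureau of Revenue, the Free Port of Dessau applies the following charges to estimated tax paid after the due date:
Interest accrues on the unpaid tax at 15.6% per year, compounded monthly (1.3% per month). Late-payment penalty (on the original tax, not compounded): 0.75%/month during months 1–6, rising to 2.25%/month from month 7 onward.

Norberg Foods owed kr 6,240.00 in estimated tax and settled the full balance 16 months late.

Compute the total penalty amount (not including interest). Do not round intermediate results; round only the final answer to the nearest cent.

Penalty, months 1–6: 6 × 0.75% × kr 6,240.00 = kr 280.80
Penalty, months 7–16: 10 × 2.25% × kr 6,240.00 = kr 1,404.00
Total penalty = kr 280.80 + kr 1,404.00 = kr 1,684.80

kr 1,684.80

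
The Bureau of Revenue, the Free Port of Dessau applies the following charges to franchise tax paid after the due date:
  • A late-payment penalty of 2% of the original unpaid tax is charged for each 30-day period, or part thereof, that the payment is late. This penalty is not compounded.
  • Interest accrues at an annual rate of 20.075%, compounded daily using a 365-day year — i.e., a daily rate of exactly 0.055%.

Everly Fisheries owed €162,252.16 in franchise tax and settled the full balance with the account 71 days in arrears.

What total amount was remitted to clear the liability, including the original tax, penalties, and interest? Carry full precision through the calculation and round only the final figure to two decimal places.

€178,446.76

Penalty periods: ⌈71/30⌉ = 3; penalty = 3 × 2% × €162,252.16 = €9,735.13…
Interest: €162,252.16 × ((1 + 0.00055)^71 − 1) = €162,252.16 × 0.03981131… = €6,459.4712…
Total = €162,252.16 + €9,735.1296 + €6,459.4712… = €178,446.76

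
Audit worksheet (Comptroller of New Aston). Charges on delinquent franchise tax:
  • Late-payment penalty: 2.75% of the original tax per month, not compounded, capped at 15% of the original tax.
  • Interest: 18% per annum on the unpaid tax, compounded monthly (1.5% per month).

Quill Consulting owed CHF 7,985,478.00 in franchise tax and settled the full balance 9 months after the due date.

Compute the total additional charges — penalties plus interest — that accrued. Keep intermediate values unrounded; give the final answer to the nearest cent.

CHF 2,342,859.19

Penalty (uncapped): 9 × 2.75% × CHF 7,985,478.00 = CHF 1,976,405.81…; cap = 15% × CHF 7,985,478.00 = CHF 1,197,821.70 → penalty = CHF 1,197,821.70
Interest: CHF 7,985,478.00 × ((1 + 0.015)^9 − 1) = CHF 7,985,478.00 × 0.1433900… = CHF 1,145,037.4939…
Penalties + interest = CHF 1,197,821.7000 + CHF 1,145,037.4939… = CHF 2,342,859.19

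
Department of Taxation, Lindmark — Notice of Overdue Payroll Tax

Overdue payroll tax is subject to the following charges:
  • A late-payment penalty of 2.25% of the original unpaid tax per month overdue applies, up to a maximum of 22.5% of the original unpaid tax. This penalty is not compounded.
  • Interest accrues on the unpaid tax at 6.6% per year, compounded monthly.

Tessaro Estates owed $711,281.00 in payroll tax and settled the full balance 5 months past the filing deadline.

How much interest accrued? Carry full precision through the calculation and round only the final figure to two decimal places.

$19,776.58

Interest (6.6%/yr ÷ 12 = 0.55%/month): $711,281.00 × ((1 + 0.0055)^5 − 1) = $19,776.5767…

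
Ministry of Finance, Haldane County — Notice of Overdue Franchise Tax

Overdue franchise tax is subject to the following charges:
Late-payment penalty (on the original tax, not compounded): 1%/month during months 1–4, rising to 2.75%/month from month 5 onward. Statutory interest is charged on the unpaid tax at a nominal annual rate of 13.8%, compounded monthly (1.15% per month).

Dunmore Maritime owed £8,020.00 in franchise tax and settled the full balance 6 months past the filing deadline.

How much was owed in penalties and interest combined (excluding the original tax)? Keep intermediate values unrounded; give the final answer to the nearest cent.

Penalty, months 1–4: 4 × 1% × £8,020.00 = £320.80
Penalty, months 5–6: 2 × 2.75% × £8,020.00 = £441.10
Interest: £8,020.00 × ((1 + 0.0115)^6 − 1) = £8,020.00 × 0.0710144… = £569.5357…
Penalties + interest = £761.9000 + £569.5357… = £1,331.44

£1,331.44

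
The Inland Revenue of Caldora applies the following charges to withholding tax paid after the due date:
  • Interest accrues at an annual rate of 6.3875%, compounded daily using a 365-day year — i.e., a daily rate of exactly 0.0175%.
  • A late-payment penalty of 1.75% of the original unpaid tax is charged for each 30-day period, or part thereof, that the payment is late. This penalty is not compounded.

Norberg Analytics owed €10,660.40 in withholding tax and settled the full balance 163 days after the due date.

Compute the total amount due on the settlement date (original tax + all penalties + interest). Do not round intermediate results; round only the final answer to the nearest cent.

€12,088.18

Penalty periods: ⌈163/30⌉ = 6; penalty = 6 × 1.75% × €10,660.40 = €1,119.34…
Interest: €10,660.40 × ((1 + 0.000175)^163 − 1) = €10,660.40 × 0.02893317… = €308.4391…
Total = €10,660.40 + €1,119.3420 + €308.4391… = €12,088.18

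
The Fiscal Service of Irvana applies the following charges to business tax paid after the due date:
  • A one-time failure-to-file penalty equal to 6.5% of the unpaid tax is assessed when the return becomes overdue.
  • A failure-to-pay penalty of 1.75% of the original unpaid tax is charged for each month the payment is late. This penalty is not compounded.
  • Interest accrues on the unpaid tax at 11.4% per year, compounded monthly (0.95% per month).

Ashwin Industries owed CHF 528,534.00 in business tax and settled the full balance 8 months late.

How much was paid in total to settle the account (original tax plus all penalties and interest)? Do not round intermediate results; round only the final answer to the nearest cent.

CHF 678,413.34

Failure-to-file penalty: 6.5% × CHF 528,534.00 = CHF 34,354.71
Failure-to-pay penalty: 8 × 1.75% × CHF 528,534.00 = CHF 73,994.76
Interest: CHF 528,534.00 × ((1 + 0.0095)^8 − 1) = CHF 528,534.00 × 0.0785756… = CHF 41,529.8696…
Total = CHF 528,534.00 + CHF 108,349.4700 + CHF 41,529.8696… = CHF 678,413.34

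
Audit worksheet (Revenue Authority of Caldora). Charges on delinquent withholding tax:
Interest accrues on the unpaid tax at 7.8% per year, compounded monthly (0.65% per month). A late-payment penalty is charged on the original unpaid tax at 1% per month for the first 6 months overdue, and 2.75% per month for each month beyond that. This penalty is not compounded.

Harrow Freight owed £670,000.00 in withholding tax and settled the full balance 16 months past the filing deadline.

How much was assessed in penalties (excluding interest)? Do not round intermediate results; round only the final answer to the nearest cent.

Penalty, months 1–6: 6 × 1% × £670,000.00 = £40,200.00
Penalty, months 7–16: 10 × 2.75% × £670,000.00 = £184,250.00
Total penalty = £40,200.00 + £184,250.00 = £224,450.00

£224,450.00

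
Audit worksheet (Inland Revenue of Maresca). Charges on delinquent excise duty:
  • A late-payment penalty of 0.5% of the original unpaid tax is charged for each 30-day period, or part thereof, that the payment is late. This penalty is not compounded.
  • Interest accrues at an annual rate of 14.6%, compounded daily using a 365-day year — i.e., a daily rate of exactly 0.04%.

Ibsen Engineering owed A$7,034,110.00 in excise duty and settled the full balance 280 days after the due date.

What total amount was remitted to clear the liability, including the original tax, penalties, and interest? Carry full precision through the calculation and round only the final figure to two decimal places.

A$8,219,271.81

Penalty periods: ⌈280/30⌉ = 10; penalty = 10 × 0.5% × A$7,034,110.00 = A$351,705.50
Interest: A$7,034,110.00 × ((1 + 0.0004)^280 − 1) = A$7,034,110.00 × 0.11848781… = A$833,456.3097…
Total = A$7,034,110.00 + A$351,705.5000 + A$833,456.3097… = A$8,219,271.81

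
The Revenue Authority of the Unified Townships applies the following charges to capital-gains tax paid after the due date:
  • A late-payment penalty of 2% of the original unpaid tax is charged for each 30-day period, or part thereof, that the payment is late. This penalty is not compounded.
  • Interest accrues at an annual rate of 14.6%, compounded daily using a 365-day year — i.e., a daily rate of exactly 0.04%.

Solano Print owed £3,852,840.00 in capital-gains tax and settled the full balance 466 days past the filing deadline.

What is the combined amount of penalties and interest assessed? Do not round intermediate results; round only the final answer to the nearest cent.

£2,022,198.60

Penalty periods: ⌈466/30⌉ = 16; penalty = 16 × 2% × £3,852,840.00 = £1,232,908.80
Interest: £3,852,840.00 × ((1 + 0.0004)^466 − 1) = £3,852,840.00 × 0.20485922… = £789,289.7958…
Penalties + interest = £1,232,908.8000 + £789,289.7958… = £2,022,198.60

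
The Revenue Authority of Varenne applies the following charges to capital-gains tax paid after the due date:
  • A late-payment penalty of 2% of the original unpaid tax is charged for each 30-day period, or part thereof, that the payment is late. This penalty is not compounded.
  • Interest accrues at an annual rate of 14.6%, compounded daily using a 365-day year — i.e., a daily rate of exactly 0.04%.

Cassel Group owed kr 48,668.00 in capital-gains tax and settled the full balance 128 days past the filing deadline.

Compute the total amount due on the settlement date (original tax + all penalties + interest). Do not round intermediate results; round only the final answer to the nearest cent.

Penalty periods: ⌈128/30⌉ = 5; penalty = 5 × 2% × kr 48,668.00 = kr 4,866.80
Interest: kr 48,668.00 × ((1 + 0.0004)^128 − 1) = kr 48,668.00 × 0.05252260… = kr 2,556.1701…
Total = kr 48,668.00 + kr 4,866.8000 + kr 2,556.1701… = kr 56,090.97

kr 56,090.97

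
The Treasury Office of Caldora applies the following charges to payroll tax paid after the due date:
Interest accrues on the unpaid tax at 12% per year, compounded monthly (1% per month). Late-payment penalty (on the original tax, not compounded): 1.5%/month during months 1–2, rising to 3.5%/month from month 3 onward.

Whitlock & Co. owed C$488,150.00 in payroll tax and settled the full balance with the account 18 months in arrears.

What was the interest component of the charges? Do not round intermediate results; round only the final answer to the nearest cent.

C$95,749.39

Interest: C$488,150.00 × ((1 + 0.01)^18 − 1) = C$488,150.00 × 0.1961475… = C$95,749.3903…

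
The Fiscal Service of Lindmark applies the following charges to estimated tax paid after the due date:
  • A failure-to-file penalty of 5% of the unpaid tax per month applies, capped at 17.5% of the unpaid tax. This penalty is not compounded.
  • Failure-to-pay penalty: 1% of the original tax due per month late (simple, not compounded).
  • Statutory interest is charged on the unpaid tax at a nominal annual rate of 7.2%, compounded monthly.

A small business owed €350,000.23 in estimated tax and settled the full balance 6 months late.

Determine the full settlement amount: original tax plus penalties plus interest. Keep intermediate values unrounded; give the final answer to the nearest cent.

Failure-to-file: 6 × 5% × €350,000.23 = €105,000.07…, capped at 17.5% × €350,000.23 = €61,250.04…
Failure-to-pay penalty = 1% × €350,000.23 × 6 mo = €21,000.01…
Interest (7.2%/yr ÷ 12 = 0.6%/month): €350,000.23 × ((1 + 0.006)^6 − 1) = €12,790.5272…
Total = €350,000.23 + €82,250.0541… + €12,790.5272… = €445,040.81

€445,040.81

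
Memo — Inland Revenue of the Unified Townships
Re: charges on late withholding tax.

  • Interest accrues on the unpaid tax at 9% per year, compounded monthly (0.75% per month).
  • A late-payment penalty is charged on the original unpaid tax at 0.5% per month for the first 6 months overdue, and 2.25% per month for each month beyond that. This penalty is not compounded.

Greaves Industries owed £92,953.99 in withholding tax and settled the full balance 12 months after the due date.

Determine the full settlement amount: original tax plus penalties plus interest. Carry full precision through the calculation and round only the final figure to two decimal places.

Penalty, months 1–6: 6 × 0.5% × £92,953.99 = £2,788.62…
Penalty, months 7–12: 6 × 2.25% × £92,953.99 = £12,548.79…
Interest: £92,953.99 × ((1 + 0.0075)^12 − 1) = £92,953.99 × 0.0938069… = £8,719.7254…
Total = £92,953.99 + £15,337.4084… + £8,719.7254… = £117,011.12

£117,011.12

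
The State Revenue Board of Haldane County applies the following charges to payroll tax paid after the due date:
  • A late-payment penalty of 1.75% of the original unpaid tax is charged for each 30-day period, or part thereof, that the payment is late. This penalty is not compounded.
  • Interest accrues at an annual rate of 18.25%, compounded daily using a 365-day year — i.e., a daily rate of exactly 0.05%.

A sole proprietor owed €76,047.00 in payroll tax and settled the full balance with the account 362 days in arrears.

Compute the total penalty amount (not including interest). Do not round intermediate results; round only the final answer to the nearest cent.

€17,300.69

Penalty periods: ⌈362/30⌉ = 13; penalty = 13 × 1.75% × €76,047.00 = €17,300.69…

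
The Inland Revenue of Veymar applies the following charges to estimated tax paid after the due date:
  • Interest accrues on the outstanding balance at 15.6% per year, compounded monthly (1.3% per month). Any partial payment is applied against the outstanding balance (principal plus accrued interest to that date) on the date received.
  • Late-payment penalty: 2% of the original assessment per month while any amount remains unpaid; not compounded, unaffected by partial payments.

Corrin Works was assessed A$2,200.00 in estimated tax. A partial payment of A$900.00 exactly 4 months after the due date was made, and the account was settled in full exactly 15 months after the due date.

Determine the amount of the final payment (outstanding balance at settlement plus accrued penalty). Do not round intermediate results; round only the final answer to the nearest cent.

Balance at month 4: A$2,200.0000 × (1 + 0.013)^4 = A$2,316.6502…
After A$900.00 payment: A$2,316.6502… − A$900.00 = A$1,416.6502…
Balance at month 15: A$1,416.6502… × (1 + 0.013)^11 = A$1,632.9261…
Penalty: 15 × 2% × A$2,200.00 = A$660.00
Final settlement = outstanding balance + penalty = A$1,632.9261… + A$660.00 = A$2,292.93

A$2,292.93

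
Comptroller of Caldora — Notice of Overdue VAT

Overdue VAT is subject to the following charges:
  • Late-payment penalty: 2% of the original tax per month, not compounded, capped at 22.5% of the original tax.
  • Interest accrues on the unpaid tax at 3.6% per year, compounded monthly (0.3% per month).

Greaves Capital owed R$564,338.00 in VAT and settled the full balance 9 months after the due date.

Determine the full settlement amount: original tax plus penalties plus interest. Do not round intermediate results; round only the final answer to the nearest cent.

R$681,340.10

Penalty: 9 × 2% × R$564,338.00 = R$101,580.84 (below the 22.5% cap of R$126,976.05)
Interest: R$564,338.00 × ((1 + 0.003)^9 − 1) = R$564,338.00 × 0.0273263… = R$15,421.2572…
Total = R$564,338.00 + R$101,580.8400 + R$15,421.2572… = R$681,340.10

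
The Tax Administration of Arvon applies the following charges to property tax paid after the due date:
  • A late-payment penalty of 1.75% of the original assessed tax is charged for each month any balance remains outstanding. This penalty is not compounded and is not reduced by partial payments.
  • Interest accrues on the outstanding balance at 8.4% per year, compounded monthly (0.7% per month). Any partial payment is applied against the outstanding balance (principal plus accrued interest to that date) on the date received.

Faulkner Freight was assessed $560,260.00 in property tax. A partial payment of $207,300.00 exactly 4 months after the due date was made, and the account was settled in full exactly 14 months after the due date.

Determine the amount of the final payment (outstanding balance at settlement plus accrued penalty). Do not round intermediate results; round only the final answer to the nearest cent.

$532,721.96

Balance at month 4: $560,260.0000 × (1 + 0.007)^4 = $576,112.7665…
After $207,300.00 payment: $576,112.7665… − $207,300.00 = $368,812.7665…
Balance at month 14: $368,812.7665… × (1 + 0.007)^10 = $395,458.2601…
Penalty: 14 × 1.75% × $560,260.00 = $137,263.70
Final settlement = outstanding balance + penalty = $395,458.2601… + $137,263.70 = $532,721.96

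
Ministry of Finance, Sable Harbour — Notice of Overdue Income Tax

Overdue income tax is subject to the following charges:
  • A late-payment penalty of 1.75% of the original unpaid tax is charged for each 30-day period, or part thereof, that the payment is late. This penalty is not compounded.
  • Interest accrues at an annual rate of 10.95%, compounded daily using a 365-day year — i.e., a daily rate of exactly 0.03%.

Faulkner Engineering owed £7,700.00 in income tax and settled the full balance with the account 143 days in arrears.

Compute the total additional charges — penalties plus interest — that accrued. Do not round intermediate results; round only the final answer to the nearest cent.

Penalty periods: ⌈143/30⌉ = 5; penalty = 5 × 1.75% × £7,700.00 = £673.75
Interest: £7,700.00 × ((1 + 0.0003)^143 − 1) = £7,700.00 × 0.04382679… = £337.4663…
Penalties + interest = £673.7500 + £337.4663… = £1,011.22

£1,011.22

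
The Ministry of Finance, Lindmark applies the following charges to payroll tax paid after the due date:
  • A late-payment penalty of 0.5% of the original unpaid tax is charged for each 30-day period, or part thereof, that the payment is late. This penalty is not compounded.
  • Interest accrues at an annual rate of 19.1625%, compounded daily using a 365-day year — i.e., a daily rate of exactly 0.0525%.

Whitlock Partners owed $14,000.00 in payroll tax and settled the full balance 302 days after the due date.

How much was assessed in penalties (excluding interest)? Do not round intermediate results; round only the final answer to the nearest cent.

Penalty periods: ⌈302/30⌉ = 11; penalty = 11 × 0.5% × $14,000.00 = $770.00

$770.00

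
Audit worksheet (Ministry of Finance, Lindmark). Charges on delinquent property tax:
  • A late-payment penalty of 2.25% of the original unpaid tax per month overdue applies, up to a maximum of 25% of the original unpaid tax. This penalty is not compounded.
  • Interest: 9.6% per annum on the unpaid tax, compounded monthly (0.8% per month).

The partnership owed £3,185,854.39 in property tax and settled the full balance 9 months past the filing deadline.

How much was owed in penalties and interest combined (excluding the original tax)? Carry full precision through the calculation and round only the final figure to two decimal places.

Penalty: 9 × 2.25% × £3,185,854.39 = £645,135.51… (below the 25% cap of £796,463.60…)
Interest: £3,185,854.39 × ((1 + 0.008)^9 − 1) = £3,185,854.39 × 0.0743475… = £236,860.3993…
Penalties + interest = £645,135.5140… + £236,860.3993… = £881,995.91

£881,995.91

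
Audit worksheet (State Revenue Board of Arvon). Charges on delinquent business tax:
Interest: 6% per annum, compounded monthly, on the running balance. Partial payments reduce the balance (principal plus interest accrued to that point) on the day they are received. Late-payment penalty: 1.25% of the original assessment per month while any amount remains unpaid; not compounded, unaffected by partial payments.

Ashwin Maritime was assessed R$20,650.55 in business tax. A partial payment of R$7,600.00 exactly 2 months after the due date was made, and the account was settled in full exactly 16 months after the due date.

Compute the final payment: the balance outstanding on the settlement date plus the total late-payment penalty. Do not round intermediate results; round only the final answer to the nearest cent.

Monthly rate = 6% ÷ 12 = 0.5%
Balance at month 2: R$20,650.5500 × (1 + 0.005)^2 = R$20,857.5718…
After R$7,600.00 payment: R$20,857.5718… − R$7,600.00 = R$13,257.5718…
Balance at month 16: R$13,257.5718… × (1 + 0.005)^14 = R$14,216.3744…
Penalty: 16 × 1.25% × R$20,650.55 = R$4,130.11
Final settlement = outstanding balance + penalty = R$14,216.3744… + R$4,130.11 = R$18,346.48

R$18,346.48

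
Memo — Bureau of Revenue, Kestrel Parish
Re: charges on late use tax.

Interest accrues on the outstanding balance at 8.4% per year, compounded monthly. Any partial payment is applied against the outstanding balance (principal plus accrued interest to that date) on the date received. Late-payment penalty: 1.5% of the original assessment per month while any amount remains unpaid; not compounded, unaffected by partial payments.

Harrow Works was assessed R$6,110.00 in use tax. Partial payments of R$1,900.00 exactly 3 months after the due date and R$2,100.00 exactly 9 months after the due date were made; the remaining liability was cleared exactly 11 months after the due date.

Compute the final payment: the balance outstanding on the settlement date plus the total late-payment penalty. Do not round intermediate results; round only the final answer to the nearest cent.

R$3,466.89

Monthly rate = 8.4% ÷ 12 = 0.7%
Balance at month 3: R$6,110.0000 × (1 + 0.007)^3 = R$6,239.2103…
After R$1,900.00 payment: R$6,239.2103… − R$1,900.00 = R$4,339.2103…
Balance at month 9: R$4,339.2103… × (1 + 0.007)^6 = R$4,524.6763…
After R$2,100.00 payment: R$4,524.6763… − R$2,100.00 = R$2,424.6763…
Balance at month 11: R$2,424.6763… × (1 + 0.007)^2 = R$2,458.7406…
Penalty: 11 × 1.5% × R$6,110.00 = R$1,008.15
Final settlement = outstanding balance + penalty = R$2,458.7406… + R$1,008.15 = R$3,466.89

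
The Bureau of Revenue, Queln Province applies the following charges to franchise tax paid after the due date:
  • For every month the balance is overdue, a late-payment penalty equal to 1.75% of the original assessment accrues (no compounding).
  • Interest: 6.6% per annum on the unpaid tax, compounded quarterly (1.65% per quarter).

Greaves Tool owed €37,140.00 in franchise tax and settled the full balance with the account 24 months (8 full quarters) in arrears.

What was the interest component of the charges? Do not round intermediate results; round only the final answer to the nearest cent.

€5,195.14

Interest: €37,140.00 × ((1 + 0.0165)^8 − 1) = €37,140.00 × 0.1398798… = €5,195.1364…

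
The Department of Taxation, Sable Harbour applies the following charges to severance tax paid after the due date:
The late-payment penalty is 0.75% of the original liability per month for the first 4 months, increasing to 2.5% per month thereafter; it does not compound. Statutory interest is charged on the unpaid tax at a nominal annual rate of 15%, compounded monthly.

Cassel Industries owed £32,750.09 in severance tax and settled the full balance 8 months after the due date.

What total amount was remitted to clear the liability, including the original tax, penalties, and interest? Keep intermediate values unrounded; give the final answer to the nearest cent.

Penalty, months 1–4: 4 × 0.75% × £32,750.09 = £982.50…
Penalty, months 5–8: 4 × 2.5% × £32,750.09 = £3,275.01…
Interest (15%/yr ÷ 12 = 1.25%/month): £32,750.09 × ((1 + 0.0125)^8 − 1) = £3,421.9292…
Total = £32,750.09 + £4,257.5117 + £3,421.9292… = £40,429.53

£40,429.53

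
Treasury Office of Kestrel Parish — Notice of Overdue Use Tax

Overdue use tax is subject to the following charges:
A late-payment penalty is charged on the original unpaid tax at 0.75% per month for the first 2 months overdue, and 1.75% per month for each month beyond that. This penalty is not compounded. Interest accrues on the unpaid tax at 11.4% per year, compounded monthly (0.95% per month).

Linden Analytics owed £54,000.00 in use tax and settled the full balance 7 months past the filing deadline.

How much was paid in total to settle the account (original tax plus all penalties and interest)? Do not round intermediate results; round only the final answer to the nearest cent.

Penalty, months 1–2: 2 × 0.75% × £54,000.00 = £810.00
Penalty, months 3–7: 5 × 1.75% × £54,000.00 = £4,725.00
Interest: £54,000.00 × ((1 + 0.0095)^7 − 1) = £54,000.00 × 0.0684255… = £3,694.9794…
Total = £54,000.00 + £5,535.0000 + £3,694.9794… = £63,229.98

£63,229.98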